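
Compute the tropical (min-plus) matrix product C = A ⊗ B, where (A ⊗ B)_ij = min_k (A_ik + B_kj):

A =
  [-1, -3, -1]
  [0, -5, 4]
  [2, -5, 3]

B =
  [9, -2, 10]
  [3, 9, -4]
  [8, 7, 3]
A ⊗ B =
  [0, -3, -7]
  [-2, -2, -9]
  [-2, 0, -9]

Apply the min-plus product entry-by-entry:
  C[0][0] = min over k of (A[0][0] + B[0][0] = -1 + 9 = 8, A[0][1] + B[1][0] = -3 + 3 = 0, A[0][2] + B[2][0] = -1 + 8 = 7) = 0 (attained at k = 1)
  C[0][1] = min over k of (A[0][0] + B[0][1] = -1 + -2 = -3, A[0][1] + B[1][1] = -3 + 9 = 6, A[0][2] + B[2][1] = -1 + 7 = 6) = -3 (attained at k = 0)
  C[0][2] = min over k of (A[0][0] + B[0][2] = -1 + 10 = 9, A[0][1] + B[1][2] = -3 + -4 = -7, A[0][2] + B[2][2] = -1 + 3 = 2) = -7 (attained at k = 1)
  C[1][0] = min over k of (A[1][0] + B[0][0] = 0 + 9 = 9, A[1][1] + B[1][0] = -5 + 3 = -2, A[1][2] + B[2][0] = 4 + 8 = 12) = -2 (attained at k = 1)
  C[1][1] = min over k of (A[1][0] + B[0][1] = 0 + -2 = -2, A[1][1] + B[1][1] = -5 + 9 = 4, A[1][2] + B[2][1] = 4 + 7 = 11) = -2 (attained at k = 0)
  C[1][2] = min over k of (A[1][0] + B[0][2] = 0 + 10 = 10, A[1][1] + B[1][2] = -5 + -4 = -9, A[1][2] + B[2][2] = 4 + 3 = 7) = -9 (attained at k = 1)
  C[2][0] = min over k of (A[2][0] + B[0][0] = 2 + 9 = 11, A[2][1] + B[1][0] = -5 + 3 = -2, A[2][2] + B[2][0] = 3 + 8 = 11) = -2 (attained at k = 1)
  C[2][1] = min over k of (A[2][0] + B[0][1] = 2 + -2 = 0, A[2][1] + B[1][1] = -5 + 9 = 4, A[2][2] + B[2][1] = 3 + 7 = 10) = 0 (attained at k = 0)
  C[2][2] = min over k of (A[2][0] + B[0][2] = 2 + 10 = 12, A[2][1] + B[1][2] = -5 + -4 = -9, A[2][2] + B[2][2] = 3 + 3 = 6) = -9 (attained at k = 1)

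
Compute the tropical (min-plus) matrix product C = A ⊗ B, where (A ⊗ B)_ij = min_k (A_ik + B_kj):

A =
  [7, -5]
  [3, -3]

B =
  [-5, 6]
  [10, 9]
A ⊗ B =
  [2, 4]
  [-2, 6]

Apply the min-plus product entry-by-entry:
  C[0][0] = min over k of (A[0][0] + B[0][0] = 7 + -5 = 2, A[0][1] + B[1][0] = -5 + 10 = 5) = 2 (attained at k = 0)
  C[0][1] = min over k of (A[0][0] + B[0][1] = 7 + 6 = 13, A[0][1] + B[1][1] = -5 + 9 = 4) = 4 (attained at k = 1)
  C[1][0] = min over k of (A[1][0] + B[0][0] = 3 + -5 = -2, A[1][1] + B[1][0] = -3 + 10 = 7) = -2 (attained at k = 0)
  C[1][1] = min over k of (A[1][0] + B[0][1] = 3 + 6 = 9, A[1][1] + B[1][1] = -3 + 9 = 6) = 6 (attained at k = 1)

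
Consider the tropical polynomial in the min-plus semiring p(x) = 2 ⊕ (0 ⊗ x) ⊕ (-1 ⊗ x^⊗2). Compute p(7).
p(7) = 2

A tropical monomial a ⊗ x^⊗i evaluates to a + i · x. Evaluating each term at x = 7:
  Term 0 contributes 2 + 0 · 7 = 2
  Term 1 contributes 0 + 1 · 7 = 7
  Term 2 contributes -1 + 2 · 7 = 13
p(7) = ⊕ of these = min[2, 7, 13] = 2.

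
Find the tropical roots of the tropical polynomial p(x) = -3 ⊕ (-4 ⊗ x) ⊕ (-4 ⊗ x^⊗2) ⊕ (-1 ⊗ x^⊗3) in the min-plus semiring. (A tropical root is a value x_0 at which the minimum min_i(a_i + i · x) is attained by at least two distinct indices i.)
Roots: {-3, 0, 1}

Each tropical root is a break point of the lower envelope of the lines y = a_i + i · x (there are 4 lines, with slopes 0, 1, ..., 3). Only the lines that attain the minimum somewhere contribute to roots; other lines are dominated. Here the surviving (envelope) indices are i = 3, i = 2, i = 1, i = 0.
Intersections between consecutive envelope lines give the roots: for adjacent envelope indices i < j the intersection is x = (a_i − a_j) / (j − i). Reading off the sorted break points: {-3, 0, 1}.
Verification: at each break x_0, at least two indices attain the minimum of min_i(a_i + i · x_0).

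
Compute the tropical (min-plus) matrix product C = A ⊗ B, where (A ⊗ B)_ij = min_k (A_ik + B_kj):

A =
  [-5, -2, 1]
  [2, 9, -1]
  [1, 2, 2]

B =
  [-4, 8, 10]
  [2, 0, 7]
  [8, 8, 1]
A ⊗ B =
  [-9, -2, 2]
  [-2, 7, 0]
  [-3, 2, 3]

Apply the min-plus product entry-by-entry:
  C[0][0] = min over k of (A[0][0] + B[0][0] = -5 + -4 = -9, A[0][1] + B[1][0] = -2 + 2 = 0, A[0][2] + B[2][0] = 1 + 8 = 9) = -9 (attained at k = 0)
  C[0][1] = min over k of (A[0][0] + B[0][1] = -5 + 8 = 3, A[0][1] + B[1][1] = -2 + 0 = -2, A[0][2] + B[2][1] = 1 + 8 = 9) = -2 (attained at k = 1)
  C[0][2] = min over k of (A[0][0] + B[0][2] = -5 + 10 = 5, A[0][1] + B[1][2] = -2 + 7 = 5, A[0][2] + B[2][2] = 1 + 1 = 2) = 2 (attained at k = 2)
  C[1][0] = min over k of (A[1][0] + B[0][0] = 2 + -4 = -2, A[1][1] + B[1][0] = 9 + 2 = 11, A[1][2] + B[2][0] = -1 + 8 = 7) = -2 (attained at k = 0)
  C[1][1] = min over k of (A[1][0] + B[0][1] = 2 + 8 = 10, A[1][1] + B[1][1] = 9 + 0 = 9, A[1][2] + B[2][1] = -1 + 8 = 7) = 7 (attained at k = 2)
  C[1][2] = min over k of (A[1][0] + B[0][2] = 2 + 10 = 12, A[1][1] + B[1][2] = 9 + 7 = 16, A[1][2] + B[2][2] = -1 + 1 = 0) = 0 (attained at k = 2)
  C[2][0] = min over k of (A[2][0] + B[0][0] = 1 + -4 = -3, A[2][1] + B[1][0] = 2 + 2 = 4, A[2][2] + B[2][0] = 2 + 8 = 10) = -3 (attained at k = 0)
  C[2][1] = min over k of (A[2][0] + B[0][1] = 1 + 8 = 9, A[2][1] + B[1][1] = 2 + 0 = 2, A[2][2] + B[2][1] = 2 + 8 = 10) = 2 (attained at k = 1)
  C[2][2] = min over k of (A[2][0] + B[0][2] = 1 + 10 = 11, A[2][1] + B[1][2] = 2 + 7 = 9, A[2][2] + B[2][2] = 2 + 1 = 3) = 3 (attained at k = 2)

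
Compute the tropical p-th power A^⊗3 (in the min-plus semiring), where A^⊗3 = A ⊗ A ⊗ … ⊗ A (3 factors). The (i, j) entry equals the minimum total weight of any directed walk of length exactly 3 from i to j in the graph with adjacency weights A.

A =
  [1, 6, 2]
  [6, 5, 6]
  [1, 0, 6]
A^⊗3 =
  [3, 3, 4]
  [8, 8, 9]
  [3, 3, 4]

Each entry (A^⊗3)_ij equals the minimum over all length-3 walks i = v_0 → v_1 → … → v_3 = j of Σ_t A[v_t][v_{t+1}]. For example, for (i, j) = (0, 2) we minimise over 9 possible intermediate vertex sequences; the minimum is 4, attained along the walk 0 → 0 → 0 → 2.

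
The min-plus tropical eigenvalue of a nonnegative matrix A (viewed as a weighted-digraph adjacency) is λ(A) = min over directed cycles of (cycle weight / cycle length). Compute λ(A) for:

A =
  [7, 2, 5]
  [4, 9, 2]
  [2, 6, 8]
λ(A) = 2

Enumerate directed cycles and compute their means (weight / length). Sample:
  cycle 0 → 0: weight = 7, length = 1, mean = 7/1 ≈ 7.000
  cycle 1 → 1: weight = 9, length = 1, mean = 9/1 ≈ 9.000
  cycle 2 → 2: weight = 8, length = 1, mean = 8/1 ≈ 8.000
  cycle 0 → 1 → 0: weight = 6, length = 2, mean = 6/2 ≈ 3.000
  cycle 0 → 2 → 0: weight = 7, length = 2, mean = 7/2 ≈ 3.500
  cycle 1 → 0 → 1: weight = 6, length = 2, mean = 6/2 ≈ 3.000
Minimum mean = 2.000, attained e.g. along the cycle 0 → 1 → 2 → 0 with weight 6 and length 3. So λ(A) = 6/3 = 2.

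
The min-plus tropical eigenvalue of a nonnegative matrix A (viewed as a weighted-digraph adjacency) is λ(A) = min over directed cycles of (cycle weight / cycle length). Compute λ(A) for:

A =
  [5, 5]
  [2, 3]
λ(A) = 3

Enumerate directed cycles and compute their means (weight / length). Sample:
  cycle 0 → 0: weight = 5, length = 1, mean = 5/1 ≈ 5.000
  cycle 1 → 1: weight = 3, length = 1, mean = 3/1 ≈ 3.000
  cycle 0 → 1 → 0: weight = 7, length = 2, mean = 7/2 ≈ 3.500
  cycle 1 → 0 → 1: weight = 7, length = 2, mean = 7/2 ≈ 3.500
Minimum mean = 3.000, attained e.g. along the cycle 1 → 1 with weight 3 and length 1. So λ(A) = 3/1 = 3.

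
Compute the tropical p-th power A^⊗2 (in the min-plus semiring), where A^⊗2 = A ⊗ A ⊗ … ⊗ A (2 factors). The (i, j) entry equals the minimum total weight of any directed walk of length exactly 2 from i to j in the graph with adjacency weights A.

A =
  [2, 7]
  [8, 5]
A^⊗2 =
  [4, 9]
  [10, 10]

Each entry (A^⊗2)_ij equals the minimum over all length-2 walks i = v_0 → v_1 → … → v_2 = j of Σ_t A[v_t][v_{t+1}]. For example, for (i, j) = (0, 1) we minimise over 2 possible intermediate vertex sequences; the minimum is 9, attained along the walk 0 → 0 → 1.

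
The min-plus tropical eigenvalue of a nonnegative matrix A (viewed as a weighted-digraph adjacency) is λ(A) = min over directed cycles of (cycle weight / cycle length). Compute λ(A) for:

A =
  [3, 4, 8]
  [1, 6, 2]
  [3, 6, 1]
λ(A) = 1

Enumerate directed cycles and compute their means (weight / length). Sample:
  cycle 0 → 0: weight = 3, length = 1, mean = 3/1 ≈ 3.000
  cycle 1 → 1: weight = 6, length = 1, mean = 6/1 ≈ 6.000
  cycle 2 → 2: weight = 1, length = 1, mean = 1/1 ≈ 1.000
  cycle 0 → 1 → 0: weight = 5, length = 2, mean = 5/2 ≈ 2.500
  cycle 0 → 2 → 0: weight = 11, length = 2, mean = 11/2 ≈ 5.500
  cycle 1 → 0 → 1: weight = 5, length = 2, mean = 5/2 ≈ 2.500
Minimum mean = 1.000, attained e.g. along the cycle 2 → 2 with weight 1 and length 1. So λ(A) = 1/1 = 1.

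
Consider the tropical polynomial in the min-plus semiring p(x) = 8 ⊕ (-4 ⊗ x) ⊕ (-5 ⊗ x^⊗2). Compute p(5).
p(5) = 1

A tropical monomial a ⊗ x^⊗i evaluates to a + i · x. Evaluating each term at x = 5:
  Term 0 contributes 8 + 0 · 5 = 8
  Term 1 contributes -4 + 1 · 5 = 1
  Term 2 contributes -5 + 2 · 5 = 5
p(5) = ⊕ of these = min[8, 1, 5] = 1.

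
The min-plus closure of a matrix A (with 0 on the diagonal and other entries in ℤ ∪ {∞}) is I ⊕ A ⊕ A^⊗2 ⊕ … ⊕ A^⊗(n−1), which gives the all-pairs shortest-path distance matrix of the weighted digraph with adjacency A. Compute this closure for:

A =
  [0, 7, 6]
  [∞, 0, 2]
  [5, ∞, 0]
Closure =
  [0, 7, 6]
  [7, 0, 2]
  [5, 12, 0]

This is the Floyd-Warshall all-pairs shortest-path computation. For each intermediate vertex k = 0, 1, …, 2, update dist[i][j] ← min(dist[i][j], dist[i][k] + dist[k][j]). The final matrix gives, for each (i, j), the minimum total weight of any directed path from i to j (possibly empty when i = j).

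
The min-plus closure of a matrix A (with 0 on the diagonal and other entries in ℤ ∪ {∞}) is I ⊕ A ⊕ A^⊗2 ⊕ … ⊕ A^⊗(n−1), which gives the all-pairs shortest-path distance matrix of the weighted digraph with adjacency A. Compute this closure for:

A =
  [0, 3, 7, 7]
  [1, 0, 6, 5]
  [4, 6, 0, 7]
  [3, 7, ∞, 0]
Closure =
  [0, 3, 7, 7]
  [1, 0, 6, 5]
  [4, 6, 0, 7]
  [3, 6, 10, 0]

This is the Floyd-Warshall all-pairs shortest-path computation. For each intermediate vertex k = 0, 1, …, 3, update dist[i][j] ← min(dist[i][j], dist[i][k] + dist[k][j]). The final matrix gives, for each (i, j), the minimum total weight of any directed path from i to j (possibly empty when i = j).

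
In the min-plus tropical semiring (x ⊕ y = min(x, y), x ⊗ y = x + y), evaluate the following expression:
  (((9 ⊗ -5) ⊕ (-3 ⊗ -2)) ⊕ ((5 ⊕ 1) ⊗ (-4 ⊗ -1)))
(((9 ⊗ -5) ⊕ (-3 ⊗ -2)) ⊕ ((5 ⊕ 1) ⊗ (-4 ⊗ -1))) = -5

Expand innermost to outermost. Recall ⊕ takes the minimum of its arguments and ⊗ takes their sum. Working out the expression (((9 ⊗ -5) ⊕ (-3 ⊗ -2)) ⊕ ((5 ⊕ 1) ⊗ (-4 ⊗ -1))) gives -5.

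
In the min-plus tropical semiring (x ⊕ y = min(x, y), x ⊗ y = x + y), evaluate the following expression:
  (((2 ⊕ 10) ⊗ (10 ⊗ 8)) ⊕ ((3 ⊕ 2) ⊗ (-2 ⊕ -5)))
(((2 ⊕ 10) ⊗ (10 ⊗ 8)) ⊕ ((3 ⊕ 2) ⊗ (-2 ⊕ -5))) = -3

Expand innermost to outermost. Recall ⊕ takes the minimum of its arguments and ⊗ takes their sum. Working out the expression (((2 ⊕ 10) ⊗ (10 ⊗ 8)) ⊕ ((3 ⊕ 2) ⊗ (-2 ⊕ -5))) gives -3.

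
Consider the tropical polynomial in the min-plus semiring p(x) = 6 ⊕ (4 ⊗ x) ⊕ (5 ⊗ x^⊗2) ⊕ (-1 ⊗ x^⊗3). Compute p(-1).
p(-1) = -4

A tropical monomial a ⊗ x^⊗i evaluates to a + i · x. Evaluating each term at x = -1:
  Term 0 contributes 6 + 0 · -1 = 6
  Term 1 contributes 4 + 1 · -1 = 3
  Term 2 contributes 5 + 2 · -1 = 3
  Term 3 contributes -1 + 3 · -1 = -4
p(-1) = ⊕ of these = min[6, 3, 3, -4] = -4.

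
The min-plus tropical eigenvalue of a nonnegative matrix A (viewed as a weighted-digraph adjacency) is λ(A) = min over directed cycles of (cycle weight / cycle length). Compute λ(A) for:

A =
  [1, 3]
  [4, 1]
λ(A) = 1

Enumerate directed cycles and compute their means (weight / length). Sample:
  cycle 0 → 0: weight = 1, length = 1, mean = 1/1 ≈ 1.000
  cycle 1 → 1: weight = 1, length = 1, mean = 1/1 ≈ 1.000
  cycle 0 → 1 → 0: weight = 7, length = 2, mean = 7/2 ≈ 3.500
  cycle 1 → 0 → 1: weight = 7, length = 2, mean = 7/2 ≈ 3.500
Minimum mean = 1.000, attained e.g. along the cycle 0 → 0 with weight 1 and length 1. So λ(A) = 1/1 = 1.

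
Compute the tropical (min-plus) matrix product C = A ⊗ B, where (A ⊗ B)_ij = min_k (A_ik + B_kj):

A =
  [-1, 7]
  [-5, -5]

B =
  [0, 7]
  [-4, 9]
A ⊗ B =
  [-1, 6]
  [-9, 2]

Apply the min-plus product entry-by-entry:
  C[0][0] = min over k of (A[0][0] + B[0][0] = -1 + 0 = -1, A[0][1] + B[1][0] = 7 + -4 = 3) = -1 (attained at k = 0)
  C[0][1] = min over k of (A[0][0] + B[0][1] = -1 + 7 = 6, A[0][1] + B[1][1] = 7 + 9 = 16) = 6 (attained at k = 0)
  C[1][0] = min over k of (A[1][0] + B[0][0] = -5 + 0 = -5, A[1][1] + B[1][0] = -5 + -4 = -9) = -9 (attained at k = 1)
  C[1][1] = min over k of (A[1][0] + B[0][1] = -5 + 7 = 2, A[1][1] + B[1][1] = -5 + 9 = 4) = 2 (attained at k = 0)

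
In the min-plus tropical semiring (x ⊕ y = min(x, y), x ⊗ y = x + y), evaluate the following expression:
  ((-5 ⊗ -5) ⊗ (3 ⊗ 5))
((-5 ⊗ -5) ⊗ (3 ⊗ 5)) = -2

Expand innermost to outermost. Recall ⊕ takes the minimum of its arguments and ⊗ takes their sum. Working out the expression ((-5 ⊗ -5) ⊗ (3 ⊗ 5)) gives -2.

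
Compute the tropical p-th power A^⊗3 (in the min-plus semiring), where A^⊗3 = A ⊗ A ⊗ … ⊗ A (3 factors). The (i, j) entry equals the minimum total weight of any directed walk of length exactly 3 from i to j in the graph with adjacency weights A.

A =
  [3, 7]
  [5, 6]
A^⊗3 =
  [9, 13]
  [11, 15]

Each entry (A^⊗3)_ij equals the minimum over all length-3 walks i = v_0 → v_1 → … → v_3 = j of Σ_t A[v_t][v_{t+1}]. For example, for (i, j) = (0, 1) we minimise over 4 possible intermediate vertex sequences; the minimum is 13, attained along the walk 0 → 0 → 0 → 1.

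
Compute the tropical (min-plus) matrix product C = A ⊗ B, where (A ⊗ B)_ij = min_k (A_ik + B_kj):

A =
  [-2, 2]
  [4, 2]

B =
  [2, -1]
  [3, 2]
A ⊗ B =
  [0, -3]
  [5, 3]

Apply the min-plus product entry-by-entry:
  C[0][0] = min over k of (A[0][0] + B[0][0] = -2 + 2 = 0, A[0][1] + B[1][0] = 2 + 3 = 5) = 0 (attained at k = 0)
  C[0][1] = min over k of (A[0][0] + B[0][1] = -2 + -1 = -3, A[0][1] + B[1][1] = 2 + 2 = 4) = -3 (attained at k = 0)
  C[1][0] = min over k of (A[1][0] + B[0][0] = 4 + 2 = 6, A[1][1] + B[1][0] = 2 + 3 = 5) = 5 (attained at k = 1)
  C[1][1] = min over k of (A[1][0] + B[0][1] = 4 + -1 = 3, A[1][1] + B[1][1] = 2 + 2 = 4) = 3 (attained at k = 0)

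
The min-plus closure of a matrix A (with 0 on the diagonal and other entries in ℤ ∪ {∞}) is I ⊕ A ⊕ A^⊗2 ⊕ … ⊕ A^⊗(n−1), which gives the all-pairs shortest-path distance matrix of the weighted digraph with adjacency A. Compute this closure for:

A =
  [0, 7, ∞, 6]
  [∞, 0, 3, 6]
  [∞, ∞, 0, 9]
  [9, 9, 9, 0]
Closure =
  [0, 7, 10, 6]
  [15, 0, 3, 6]
  [18, 18, 0, 9]
  [9, 9, 9, 0]

This is the Floyd-Warshall all-pairs shortest-path computation. For each intermediate vertex k = 0, 1, …, 3, update dist[i][j] ← min(dist[i][j], dist[i][k] + dist[k][j]). The final matrix gives, for each (i, j), the minimum total weight of any directed path from i to j (possibly empty when i = j).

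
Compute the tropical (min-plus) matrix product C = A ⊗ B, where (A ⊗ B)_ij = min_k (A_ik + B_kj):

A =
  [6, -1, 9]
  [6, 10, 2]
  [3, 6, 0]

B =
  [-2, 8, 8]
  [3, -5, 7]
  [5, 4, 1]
A ⊗ B =
  [2, -6, 6]
  [4, 5, 3]
  [1, 1, 1]

Apply the min-plus product entry-by-entry:
  C[0][0] = min over k of (A[0][0] + B[0][0] = 6 + -2 = 4, A[0][1] + B[1][0] = -1 + 3 = 2, A[0][2] + B[2][0] = 9 + 5 = 14) = 2 (attained at k = 1)
  C[0][1] = min over k of (A[0][0] + B[0][1] = 6 + 8 = 14, A[0][1] + B[1][1] = -1 + -5 = -6, A[0][2] + B[2][1] = 9 + 4 = 13) = -6 (attained at k = 1)
  C[0][2] = min over k of (A[0][0] + B[0][2] = 6 + 8 = 14, A[0][1] + B[1][2] = -1 + 7 = 6, A[0][2] + B[2][2] = 9 + 1 = 10) = 6 (attained at k = 1)
  C[1][0] = min over k of (A[1][0] + B[0][0] = 6 + -2 = 4, A[1][1] + B[1][0] = 10 + 3 = 13, A[1][2] + B[2][0] = 2 + 5 = 7) = 4 (attained at k = 0)
  C[1][1] = min over k of (A[1][0] + B[0][1] = 6 + 8 = 14, A[1][1] + B[1][1] = 10 + -5 = 5, A[1][2] + B[2][1] = 2 + 4 = 6) = 5 (attained at k = 1)
  C[1][2] = min over k of (A[1][0] + B[0][2] = 6 + 8 = 14, A[1][1] + B[1][2] = 10 + 7 = 17, A[1][2] + B[2][2] = 2 + 1 = 3) = 3 (attained at k = 2)
  C[2][0] = min over k of (A[2][0] + B[0][0] = 3 + -2 = 1, A[2][1] + B[1][0] = 6 + 3 = 9, A[2][2] + B[2][0] = 0 + 5 = 5) = 1 (attained at k = 0)
  C[2][1] = min over k of (A[2][0] + B[0][1] = 3 + 8 = 11, A[2][1] + B[1][1] = 6 + -5 = 1, A[2][2] + B[2][1] = 0 + 4 = 4) = 1 (attained at k = 1)
  C[2][2] = min over k of (A[2][0] + B[0][2] = 3 + 8 = 11, A[2][1] + B[1][2] = 6 + 7 = 13, A[2][2] + B[2][2] = 0 + 1 = 1) = 1 (attained at k = 2)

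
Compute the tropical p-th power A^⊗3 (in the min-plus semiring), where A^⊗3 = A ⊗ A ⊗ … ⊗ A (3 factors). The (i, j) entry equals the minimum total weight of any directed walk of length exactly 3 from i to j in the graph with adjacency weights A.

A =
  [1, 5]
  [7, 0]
A^⊗3 =
  [3, 5]
  [7, 0]

Each entry (A^⊗3)_ij equals the minimum over all length-3 walks i = v_0 → v_1 → … → v_3 = j of Σ_t A[v_t][v_{t+1}]. For example, for (i, j) = (0, 1) we minimise over 4 possible intermediate vertex sequences; the minimum is 5, attained along the walk 0 → 1 → 1 → 1.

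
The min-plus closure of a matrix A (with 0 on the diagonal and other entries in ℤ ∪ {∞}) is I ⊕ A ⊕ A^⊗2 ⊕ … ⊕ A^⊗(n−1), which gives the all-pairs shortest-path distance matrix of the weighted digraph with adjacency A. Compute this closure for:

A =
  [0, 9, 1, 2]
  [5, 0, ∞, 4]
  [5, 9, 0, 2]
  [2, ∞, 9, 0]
Closure =
  [0, 9, 1, 2]
  [5, 0, 6, 4]
  [4, 9, 0, 2]
  [2, 11, 3, 0]

This is the Floyd-Warshall all-pairs shortest-path computation. For each intermediate vertex k = 0, 1, …, 3, update dist[i][j] ← min(dist[i][j], dist[i][k] + dist[k][j]). The final matrix gives, for each (i, j), the minimum total weight of any directed path from i to j (possibly empty when i = j).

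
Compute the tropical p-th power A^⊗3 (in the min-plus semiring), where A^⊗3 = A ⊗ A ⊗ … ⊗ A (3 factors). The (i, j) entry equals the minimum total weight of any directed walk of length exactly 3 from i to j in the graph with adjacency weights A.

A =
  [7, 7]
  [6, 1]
A^⊗3 =
  [14, 9]
  [8, 3]

Each entry (A^⊗3)_ij equals the minimum over all length-3 walks i = v_0 → v_1 → … → v_3 = j of Σ_t A[v_t][v_{t+1}]. For example, for (i, j) = (0, 1) we minimise over 4 possible intermediate vertex sequences; the minimum is 9, attained along the walk 0 → 1 → 1 → 1.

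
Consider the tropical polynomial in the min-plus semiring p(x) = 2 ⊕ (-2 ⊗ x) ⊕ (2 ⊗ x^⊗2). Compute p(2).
p(2) = 0

A tropical monomial a ⊗ x^⊗i evaluates to a + i · x. Evaluating each term at x = 2:
  Term 0 contributes 2 + 0 · 2 = 2
  Term 1 contributes -2 + 1 · 2 = 0
  Term 2 contributes 2 + 2 · 2 = 6
p(2) = ⊕ of these = min[2, 0, 6] = 0.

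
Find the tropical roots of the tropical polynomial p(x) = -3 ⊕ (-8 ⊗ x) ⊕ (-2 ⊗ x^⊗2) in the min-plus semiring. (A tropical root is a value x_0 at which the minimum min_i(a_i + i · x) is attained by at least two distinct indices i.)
Roots: {-6, 5}

Each tropical root is a break point of the lower envelope of the lines y = a_i + i · x (there are 3 lines, with slopes 0, 1, ..., 2). Only the lines that attain the minimum somewhere contribute to roots; other lines are dominated. Here the surviving (envelope) indices are i = 2, i = 1, i = 0.
Intersections between consecutive envelope lines give the roots: for adjacent envelope indices i < j the intersection is x = (a_i − a_j) / (j − i). Reading off the sorted break points: {-6, 5}.
Verification: at each break x_0, at least two indices attain the minimum of min_i(a_i + i · x_0).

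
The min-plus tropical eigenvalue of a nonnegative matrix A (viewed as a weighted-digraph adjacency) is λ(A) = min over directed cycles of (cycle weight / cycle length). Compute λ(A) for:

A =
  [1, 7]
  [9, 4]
λ(A) = 1

Enumerate directed cycles and compute their means (weight / length). Sample:
  cycle 0 → 0: weight = 1, length = 1, mean = 1/1 ≈ 1.000
  cycle 1 → 1: weight = 4, length = 1, mean = 4/1 ≈ 4.000
  cycle 0 → 1 → 0: weight = 16, length = 2, mean = 16/2 ≈ 8.000
  cycle 1 → 0 → 1: weight = 16, length = 2, mean = 16/2 ≈ 8.000
Minimum mean = 1.000, attained e.g. along the cycle 0 → 0 with weight 1 and length 1. So λ(A) = 1/1 = 1.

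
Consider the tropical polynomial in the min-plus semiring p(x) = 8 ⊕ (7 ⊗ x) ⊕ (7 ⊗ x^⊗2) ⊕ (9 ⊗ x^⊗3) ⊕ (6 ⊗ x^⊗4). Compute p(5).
p(5) = 8

A tropical monomial a ⊗ x^⊗i evaluates to a + i · x. Evaluating each term at x = 5:
  Term 0 contributes 8 + 0 · 5 = 8
  Term 1 contributes 7 + 1 · 5 = 12
  Term 2 contributes 7 + 2 · 5 = 17
  Term 3 contributes 9 + 3 · 5 = 24
  Term 4 contributes 6 + 4 · 5 = 26
p(5) = ⊕ of these = min[8, 12, 17, 24, 26] = 8.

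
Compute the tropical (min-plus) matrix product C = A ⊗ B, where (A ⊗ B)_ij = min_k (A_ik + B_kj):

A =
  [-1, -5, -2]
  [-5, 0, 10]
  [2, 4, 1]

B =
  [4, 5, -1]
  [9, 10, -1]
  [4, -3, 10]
A ⊗ B =
  [2, -5, -6]
  [-1, 0, -6]
  [5, -2, 1]

Apply the min-plus product entry-by-entry:
  C[0][0] = min over k of (A[0][0] + B[0][0] = -1 + 4 = 3, A[0][1] + B[1][0] = -5 + 9 = 4, A[0][2] + B[2][0] = -2 + 4 = 2) = 2 (attained at k = 2)
  C[0][1] = min over k of (A[0][0] + B[0][1] = -1 + 5 = 4, A[0][1] + B[1][1] = -5 + 10 = 5, A[0][2] + B[2][1] = -2 + -3 = -5) = -5 (attained at k = 2)
  C[0][2] = min over k of (A[0][0] + B[0][2] = -1 + -1 = -2, A[0][1] + B[1][2] = -5 + -1 = -6, A[0][2] + B[2][2] = -2 + 10 = 8) = -6 (attained at k = 1)
  C[1][0] = min over k of (A[1][0] + B[0][0] = -5 + 4 = -1, A[1][1] + B[1][0] = 0 + 9 = 9, A[1][2] + B[2][0] = 10 + 4 = 14) = -1 (attained at k = 0)
  C[1][1] = min over k of (A[1][0] + B[0][1] = -5 + 5 = 0, A[1][1] + B[1][1] = 0 + 10 = 10, A[1][2] + B[2][1] = 10 + -3 = 7) = 0 (attained at k = 0)
  C[1][2] = min over k of (A[1][0] + B[0][2] = -5 + -1 = -6, A[1][1] + B[1][2] = 0 + -1 = -1, A[1][2] + B[2][2] = 10 + 10 = 20) = -6 (attained at k = 0)
  C[2][0] = min over k of (A[2][0] + B[0][0] = 2 + 4 = 6, A[2][1] + B[1][0] = 4 + 9 = 13, A[2][2] + B[2][0] = 1 + 4 = 5) = 5 (attained at k = 2)
  C[2][1] = min over k of (A[2][0] + B[0][1] = 2 + 5 = 7, A[2][1] + B[1][1] = 4 + 10 = 14, A[2][2] + B[2][1] = 1 + -3 = -2) = -2 (attained at k = 2)
  C[2][2] = min over k of (A[2][0] + B[0][2] = 2 + -1 = 1, A[2][1] + B[1][2] = 4 + -1 = 3, A[2][2] + B[2][2] = 1 + 10 = 11) = 1 (attained at k = 0)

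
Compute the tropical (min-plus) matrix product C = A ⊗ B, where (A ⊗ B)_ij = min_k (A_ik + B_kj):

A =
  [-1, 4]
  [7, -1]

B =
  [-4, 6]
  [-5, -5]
A ⊗ B =
  [-5, -1]
  [-6, -6]

Apply the min-plus product entry-by-entry:
  C[0][0] = min over k of (A[0][0] + B[0][0] = -1 + -4 = -5, A[0][1] + B[1][0] = 4 + -5 = -1) = -5 (attained at k = 0)
  C[0][1] = min over k of (A[0][0] + B[0][1] = -1 + 6 = 5, A[0][1] + B[1][1] = 4 + -5 = -1) = -1 (attained at k = 1)
  C[1][0] = min over k of (A[1][0] + B[0][0] = 7 + -4 = 3, A[1][1] + B[1][0] = -1 + -5 = -6) = -6 (attained at k = 1)
  C[1][1] = min over k of (A[1][0] + B[0][1] = 7 + 6 = 13, A[1][1] + B[1][1] = -1 + -5 = -6) = -6 (attained at k = 1)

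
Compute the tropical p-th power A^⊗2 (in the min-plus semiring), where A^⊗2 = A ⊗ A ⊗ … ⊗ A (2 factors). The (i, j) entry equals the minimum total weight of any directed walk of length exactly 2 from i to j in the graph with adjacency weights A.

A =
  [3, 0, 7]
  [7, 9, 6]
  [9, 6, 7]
A^⊗2 =
  [6, 3, 6]
  [10, 7, 13]
  [12, 9, 12]

Each entry (A^⊗2)_ij equals the minimum over all length-2 walks i = v_0 → v_1 → … → v_2 = j of Σ_t A[v_t][v_{t+1}]. For example, for (i, j) = (0, 2) we minimise over 3 possible intermediate vertex sequences; the minimum is 6, attained along the walk 0 → 1 → 2.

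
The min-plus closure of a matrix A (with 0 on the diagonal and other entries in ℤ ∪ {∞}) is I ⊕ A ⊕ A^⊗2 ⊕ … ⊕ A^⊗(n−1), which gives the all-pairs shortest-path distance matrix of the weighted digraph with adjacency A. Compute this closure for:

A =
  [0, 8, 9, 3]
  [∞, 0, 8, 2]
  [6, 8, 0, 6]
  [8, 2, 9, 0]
Closure =
  [0, 5, 9, 3]
  [10, 0, 8, 2]
  [6, 8, 0, 6]
  [8, 2, 9, 0]

This is the Floyd-Warshall all-pairs shortest-path computation. For each intermediate vertex k = 0, 1, …, 3, update dist[i][j] ← min(dist[i][j], dist[i][k] + dist[k][j]). The final matrix gives, for each (i, j), the minimum total weight of any directed path from i to j (possibly empty when i = j).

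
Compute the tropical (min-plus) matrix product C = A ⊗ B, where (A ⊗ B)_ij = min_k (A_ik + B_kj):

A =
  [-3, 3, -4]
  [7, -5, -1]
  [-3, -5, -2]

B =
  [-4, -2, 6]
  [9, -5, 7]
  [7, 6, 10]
A ⊗ B =
  [-7, -5, 3]
  [3, -10, 2]
  [-7, -10, 2]

Apply the min-plus product entry-by-entry:
  C[0][0] = min over k of (A[0][0] + B[0][0] = -3 + -4 = -7, A[0][1] + B[1][0] = 3 + 9 = 12, A[0][2] + B[2][0] = -4 + 7 = 3) = -7 (attained at k = 0)
  C[0][1] = min over k of (A[0][0] + B[0][1] = -3 + -2 = -5, A[0][1] + B[1][1] = 3 + -5 = -2, A[0][2] + B[2][1] = -4 + 6 = 2) = -5 (attained at k = 0)
  C[0][2] = min over k of (A[0][0] + B[0][2] = -3 + 6 = 3, A[0][1] + B[1][2] = 3 + 7 = 10, A[0][2] + B[2][2] = -4 + 10 = 6) = 3 (attained at k = 0)
  C[1][0] = min over k of (A[1][0] + B[0][0] = 7 + -4 = 3, A[1][1] + B[1][0] = -5 + 9 = 4, A[1][2] + B[2][0] = -1 + 7 = 6) = 3 (attained at k = 0)
  C[1][1] = min over k of (A[1][0] + B[0][1] = 7 + -2 = 5, A[1][1] + B[1][1] = -5 + -5 = -10, A[1][2] + B[2][1] = -1 + 6 = 5) = -10 (attained at k = 1)
  C[1][2] = min over k of (A[1][0] + B[0][2] = 7 + 6 = 13, A[1][1] + B[1][2] = -5 + 7 = 2, A[1][2] + B[2][2] = -1 + 10 = 9) = 2 (attained at k = 1)
  C[2][0] = min over k of (A[2][0] + B[0][0] = -3 + -4 = -7, A[2][1] + B[1][0] = -5 + 9 = 4, A[2][2] + B[2][0] = -2 + 7 = 5) = -7 (attained at k = 0)
  C[2][1] = min over k of (A[2][0] + B[0][1] = -3 + -2 = -5, A[2][1] + B[1][1] = -5 + -5 = -10, A[2][2] + B[2][1] = -2 + 6 = 4) = -10 (attained at k = 1)
  C[2][2] = min over k of (A[2][0] + B[0][2] = -3 + 6 = 3, A[2][1] + B[1][2] = -5 + 7 = 2, A[2][2] + B[2][2] = -2 + 10 = 8) = 2 (attained at k = 1)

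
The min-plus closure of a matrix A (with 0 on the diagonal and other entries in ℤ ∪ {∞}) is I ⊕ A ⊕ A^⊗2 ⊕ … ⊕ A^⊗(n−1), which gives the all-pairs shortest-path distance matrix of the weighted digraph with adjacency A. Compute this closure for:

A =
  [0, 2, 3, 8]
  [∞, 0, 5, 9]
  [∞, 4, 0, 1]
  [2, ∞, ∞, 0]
Closure =
  [0, 2, 3, 4]
  [8, 0, 5, 6]
  [3, 4, 0, 1]
  [2, 4, 5, 0]

This is the Floyd-Warshall all-pairs shortest-path computation. For each intermediate vertex k = 0, 1, …, 3, update dist[i][j] ← min(dist[i][j], dist[i][k] + dist[k][j]). The final matrix gives, for each (i, j), the minimum total weight of any directed path from i to j (possibly empty when i = j).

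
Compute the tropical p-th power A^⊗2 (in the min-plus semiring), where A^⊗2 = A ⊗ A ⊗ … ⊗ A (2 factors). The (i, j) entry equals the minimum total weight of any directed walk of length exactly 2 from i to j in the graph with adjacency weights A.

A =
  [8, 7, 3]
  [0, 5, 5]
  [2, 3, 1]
A^⊗2 =
  [5, 6, 4]
  [5, 7, 3]
  [3, 4, 2]

Each entry (A^⊗2)_ij equals the minimum over all length-2 walks i = v_0 → v_1 → … → v_2 = j of Σ_t A[v_t][v_{t+1}]. For example, for (i, j) = (0, 2) we minimise over 3 possible intermediate vertex sequences; the minimum is 4, attained along the walk 0 → 2 → 2.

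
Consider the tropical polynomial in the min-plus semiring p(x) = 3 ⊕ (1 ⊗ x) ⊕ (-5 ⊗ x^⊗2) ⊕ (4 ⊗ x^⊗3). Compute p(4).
p(4) = 3

A tropical monomial a ⊗ x^⊗i evaluates to a + i · x. Evaluating each term at x = 4:
  Term 0 contributes 3 + 0 · 4 = 3
  Term 1 contributes 1 + 1 · 4 = 5
  Term 2 contributes -5 + 2 · 4 = 3
  Term 3 contributes 4 + 3 · 4 = 16
p(4) = ⊕ of these = min[3, 5, 3, 16] = 3.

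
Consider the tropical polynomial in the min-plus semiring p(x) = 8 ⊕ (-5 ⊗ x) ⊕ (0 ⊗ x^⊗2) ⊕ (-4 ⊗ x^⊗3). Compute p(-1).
p(-1) = -7

A tropical monomial a ⊗ x^⊗i evaluates to a + i · x. Evaluating each term at x = -1:
  Term 0 contributes 8 + 0 · -1 = 8
  Term 1 contributes -5 + 1 · -1 = -6
  Term 2 contributes 0 + 2 · -1 = -2
  Term 3 contributes -4 + 3 · -1 = -7
p(-1) = ⊕ of these = min[8, -6, -2, -7] = -7.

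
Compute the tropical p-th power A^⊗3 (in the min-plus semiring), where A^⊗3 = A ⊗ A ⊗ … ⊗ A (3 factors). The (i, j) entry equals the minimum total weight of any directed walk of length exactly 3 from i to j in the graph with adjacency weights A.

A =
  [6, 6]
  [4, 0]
A^⊗3 =
  [10, 6]
  [4, 0]

Each entry (A^⊗3)_ij equals the minimum over all length-3 walks i = v_0 → v_1 → … → v_3 = j of Σ_t A[v_t][v_{t+1}]. For example, for (i, j) = (0, 1) we minimise over 4 possible intermediate vertex sequences; the minimum is 6, attained along the walk 0 → 1 → 1 → 1.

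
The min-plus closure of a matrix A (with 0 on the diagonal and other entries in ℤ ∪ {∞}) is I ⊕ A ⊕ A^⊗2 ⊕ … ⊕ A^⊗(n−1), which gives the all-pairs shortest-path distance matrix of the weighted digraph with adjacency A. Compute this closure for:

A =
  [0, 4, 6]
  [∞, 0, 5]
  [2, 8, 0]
Closure =
  [0, 4, 6]
  [7, 0, 5]
  [2, 6, 0]

This is the Floyd-Warshall all-pairs shortest-path computation. For each intermediate vertex k = 0, 1, …, 2, update dist[i][j] ← min(dist[i][j], dist[i][k] + dist[k][j]). The final matrix gives, for each (i, j), the minimum total weight of any directed path from i to j (possibly empty when i = j).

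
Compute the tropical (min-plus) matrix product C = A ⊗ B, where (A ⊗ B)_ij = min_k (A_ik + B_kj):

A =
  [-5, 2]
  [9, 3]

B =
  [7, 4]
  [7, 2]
A ⊗ B =
  [2, -1]
  [10, 5]

Apply the min-plus product entry-by-entry:
  C[0][0] = min over k of (A[0][0] + B[0][0] = -5 + 7 = 2, A[0][1] + B[1][0] = 2 + 7 = 9) = 2 (attained at k = 0)
  C[0][1] = min over k of (A[0][0] + B[0][1] = -5 + 4 = -1, A[0][1] + B[1][1] = 2 + 2 = 4) = -1 (attained at k = 0)
  C[1][0] = min over k of (A[1][0] + B[0][0] = 9 + 7 = 16, A[1][1] + B[1][0] = 3 + 7 = 10) = 10 (attained at k = 1)
  C[1][1] = min over k of (A[1][0] + B[0][1] = 9 + 4 = 13, A[1][1] + B[1][1] = 3 + 2 = 5) = 5 (attained at k = 1)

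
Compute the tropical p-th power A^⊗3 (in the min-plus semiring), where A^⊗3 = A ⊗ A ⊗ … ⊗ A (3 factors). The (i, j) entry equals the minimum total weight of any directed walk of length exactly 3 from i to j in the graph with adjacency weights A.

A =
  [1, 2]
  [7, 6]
A^⊗3 =
  [3, 4]
  [9, 10]

Each entry (A^⊗3)_ij equals the minimum over all length-3 walks i = v_0 → v_1 → … → v_3 = j of Σ_t A[v_t][v_{t+1}]. For example, for (i, j) = (0, 1) we minimise over 4 possible intermediate vertex sequences; the minimum is 4, attained along the walk 0 → 0 → 0 → 1.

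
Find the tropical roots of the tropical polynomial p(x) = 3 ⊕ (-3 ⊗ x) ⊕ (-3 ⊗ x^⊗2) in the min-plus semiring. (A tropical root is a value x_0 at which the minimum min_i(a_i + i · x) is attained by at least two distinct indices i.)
Roots: {0, 6}

Each tropical root is a break point of the lower envelope of the lines y = a_i + i · x (there are 3 lines, with slopes 0, 1, ..., 2). Only the lines that attain the minimum somewhere contribute to roots; other lines are dominated. Here the surviving (envelope) indices are i = 2, i = 1, i = 0.
Intersections between consecutive envelope lines give the roots: for adjacent envelope indices i < j the intersection is x = (a_i − a_j) / (j − i). Reading off the sorted break points: {0, 6}.
Verification: at each break x_0, at least two indices attain the minimum of min_i(a_i + i · x_0).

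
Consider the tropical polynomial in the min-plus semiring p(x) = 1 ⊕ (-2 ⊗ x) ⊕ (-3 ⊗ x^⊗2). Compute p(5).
p(5) = 1

A tropical monomial a ⊗ x^⊗i evaluates to a + i · x. Evaluating each term at x = 5:
  Term 0 contributes 1 + 0 · 5 = 1
  Term 1 contributes -2 + 1 · 5 = 3
  Term 2 contributes -3 + 2 · 5 = 7
p(5) = ⊕ of these = min[1, 3, 7] = 1.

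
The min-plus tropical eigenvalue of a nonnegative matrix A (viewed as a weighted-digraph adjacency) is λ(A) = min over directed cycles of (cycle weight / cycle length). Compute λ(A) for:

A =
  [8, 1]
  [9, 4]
λ(A) = 4

Enumerate directed cycles and compute their means (weight / length). Sample:
  cycle 0 → 0: weight = 8, length = 1, mean = 8/1 ≈ 8.000
  cycle 1 → 1: weight = 4, length = 1, mean = 4/1 ≈ 4.000
  cycle 0 → 1 → 0: weight = 10, length = 2, mean = 10/2 ≈ 5.000
  cycle 1 → 0 → 1: weight = 10, length = 2, mean = 10/2 ≈ 5.000
Minimum mean = 4.000, attained e.g. along the cycle 1 → 1 with weight 4 and length 1. So λ(A) = 4/1 = 4.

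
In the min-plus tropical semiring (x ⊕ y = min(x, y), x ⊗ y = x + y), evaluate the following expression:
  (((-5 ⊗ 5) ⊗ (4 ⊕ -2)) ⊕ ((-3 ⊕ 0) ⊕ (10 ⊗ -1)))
(((-5 ⊗ 5) ⊗ (4 ⊕ -2)) ⊕ ((-3 ⊕ 0) ⊕ (10 ⊗ -1))) = -3

Expand innermost to outermost. Recall ⊕ takes the minimum of its arguments and ⊗ takes their sum. Working out the expression (((-5 ⊗ 5) ⊗ (4 ⊕ -2)) ⊕ ((-3 ⊕ 0) ⊕ (10 ⊗ -1))) gives -3.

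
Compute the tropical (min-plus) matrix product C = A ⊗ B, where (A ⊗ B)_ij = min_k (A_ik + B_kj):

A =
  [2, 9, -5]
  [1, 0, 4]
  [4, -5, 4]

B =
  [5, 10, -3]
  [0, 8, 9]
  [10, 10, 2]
A ⊗ B =
  [5, 5, -3]
  [0, 8, -2]
  [-5, 3, 1]

Apply the min-plus product entry-by-entry:
  C[0][0] = min over k of (A[0][0] + B[0][0] = 2 + 5 = 7, A[0][1] + B[1][0] = 9 + 0 = 9, A[0][2] + B[2][0] = -5 + 10 = 5) = 5 (attained at k = 2)
  C[0][1] = min over k of (A[0][0] + B[0][1] = 2 + 10 = 12, A[0][1] + B[1][1] = 9 + 8 = 17, A[0][2] + B[2][1] = -5 + 10 = 5) = 5 (attained at k = 2)
  C[0][2] = min over k of (A[0][0] + B[0][2] = 2 + -3 = -1, A[0][1] + B[1][2] = 9 + 9 = 18, A[0][2] + B[2][2] = -5 + 2 = -3) = -3 (attained at k = 2)
  C[1][0] = min over k of (A[1][0] + B[0][0] = 1 + 5 = 6, A[1][1] + B[1][0] = 0 + 0 = 0, A[1][2] + B[2][0] = 4 + 10 = 14) = 0 (attained at k = 1)
  C[1][1] = min over k of (A[1][0] + B[0][1] = 1 + 10 = 11, A[1][1] + B[1][1] = 0 + 8 = 8, A[1][2] + B[2][1] = 4 + 10 = 14) = 8 (attained at k = 1)
  C[1][2] = min over k of (A[1][0] + B[0][2] = 1 + -3 = -2, A[1][1] + B[1][2] = 0 + 9 = 9, A[1][2] + B[2][2] = 4 + 2 = 6) = -2 (attained at k = 0)
  C[2][0] = min over k of (A[2][0] + B[0][0] = 4 + 5 = 9, A[2][1] + B[1][0] = -5 + 0 = -5, A[2][2] + B[2][0] = 4 + 10 = 14) = -5 (attained at k = 1)
  C[2][1] = min over k of (A[2][0] + B[0][1] = 4 + 10 = 14, A[2][1] + B[1][1] = -5 + 8 = 3, A[2][2] + B[2][1] = 4 + 10 = 14) = 3 (attained at k = 1)
  C[2][2] = min over k of (A[2][0] + B[0][2] = 4 + -3 = 1, A[2][1] + B[1][2] = -5 + 9 = 4, A[2][2] + B[2][2] = 4 + 2 = 6) = 1 (attained at k = 0)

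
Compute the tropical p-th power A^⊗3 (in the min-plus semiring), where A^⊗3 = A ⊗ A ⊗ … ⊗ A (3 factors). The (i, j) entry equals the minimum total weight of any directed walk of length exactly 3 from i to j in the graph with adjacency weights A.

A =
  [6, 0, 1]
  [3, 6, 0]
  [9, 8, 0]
A^⊗3 =
  [9, 3, 0]
  [6, 8, 0]
  [9, 8, 0]

Each entry (A^⊗3)_ij equals the minimum over all length-3 walks i = v_0 → v_1 → … → v_3 = j of Σ_t A[v_t][v_{t+1}]. For example, for (i, j) = (0, 2) we minimise over 9 possible intermediate vertex sequences; the minimum is 0, attained along the walk 0 → 1 → 2 → 2.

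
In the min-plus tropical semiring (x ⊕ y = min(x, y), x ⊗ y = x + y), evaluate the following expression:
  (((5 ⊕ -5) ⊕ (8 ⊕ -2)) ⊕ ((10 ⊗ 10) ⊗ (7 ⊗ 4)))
(((5 ⊕ -5) ⊕ (8 ⊕ -2)) ⊕ ((10 ⊗ 10) ⊗ (7 ⊗ 4))) = -5

Expand innermost to outermost. Recall ⊕ takes the minimum of its arguments and ⊗ takes their sum. Working out the expression (((5 ⊕ -5) ⊕ (8 ⊕ -2)) ⊕ ((10 ⊗ 10) ⊗ (7 ⊗ 4))) gives -5.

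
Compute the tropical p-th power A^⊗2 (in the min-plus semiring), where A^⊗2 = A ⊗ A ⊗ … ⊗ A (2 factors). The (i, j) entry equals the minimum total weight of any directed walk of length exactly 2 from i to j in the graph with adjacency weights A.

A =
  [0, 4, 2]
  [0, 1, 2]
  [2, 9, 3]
A^⊗2 =
  [0, 4, 2]
  [0, 2, 2]
  [2, 6, 4]

Each entry (A^⊗2)_ij equals the minimum over all length-2 walks i = v_0 → v_1 → … → v_2 = j of Σ_t A[v_t][v_{t+1}]. For example, for (i, j) = (0, 2) we minimise over 3 possible intermediate vertex sequences; the minimum is 2, attained along the walk 0 → 0 → 2.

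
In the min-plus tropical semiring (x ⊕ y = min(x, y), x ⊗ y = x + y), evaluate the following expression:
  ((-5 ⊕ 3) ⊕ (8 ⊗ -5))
((-5 ⊕ 3) ⊕ (8 ⊗ -5)) = -5

Expand innermost to outermost. Recall ⊕ takes the minimum of its arguments and ⊗ takes their sum. Working out the expression ((-5 ⊕ 3) ⊕ (8 ⊗ -5)) gives -5.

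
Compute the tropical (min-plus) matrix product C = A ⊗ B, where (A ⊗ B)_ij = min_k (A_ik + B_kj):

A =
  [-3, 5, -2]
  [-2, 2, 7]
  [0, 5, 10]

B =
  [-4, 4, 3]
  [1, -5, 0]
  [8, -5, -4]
A ⊗ B =
  [-7, -7, -6]
  [-6, -3, 1]
  [-4, 0, 3]

Apply the min-plus product entry-by-entry:
  C[0][0] = min over k of (A[0][0] + B[0][0] = -3 + -4 = -7, A[0][1] + B[1][0] = 5 + 1 = 6, A[0][2] + B[2][0] = -2 + 8 = 6) = -7 (attained at k = 0)
  C[0][1] = min over k of (A[0][0] + B[0][1] = -3 + 4 = 1, A[0][1] + B[1][1] = 5 + -5 = 0, A[0][2] + B[2][1] = -2 + -5 = -7) = -7 (attained at k = 2)
  C[0][2] = min over k of (A[0][0] + B[0][2] = -3 + 3 = 0, A[0][1] + B[1][2] = 5 + 0 = 5, A[0][2] + B[2][2] = -2 + -4 = -6) = -6 (attained at k = 2)
  C[1][0] = min over k of (A[1][0] + B[0][0] = -2 + -4 = -6, A[1][1] + B[1][0] = 2 + 1 = 3, A[1][2] + B[2][0] = 7 + 8 = 15) = -6 (attained at k = 0)
  C[1][1] = min over k of (A[1][0] + B[0][1] = -2 + 4 = 2, A[1][1] + B[1][1] = 2 + -5 = -3, A[1][2] + B[2][1] = 7 + -5 = 2) = -3 (attained at k = 1)
  C[1][2] = min over k of (A[1][0] + B[0][2] = -2 + 3 = 1, A[1][1] + B[1][2] = 2 + 0 = 2, A[1][2] + B[2][2] = 7 + -4 = 3) = 1 (attained at k = 0)
  C[2][0] = min over k of (A[2][0] + B[0][0] = 0 + -4 = -4, A[2][1] + B[1][0] = 5 + 1 = 6, A[2][2] + B[2][0] = 10 + 8 = 18) = -4 (attained at k = 0)
  C[2][1] = min over k of (A[2][0] + B[0][1] = 0 + 4 = 4, A[2][1] + B[1][1] = 5 + -5 = 0, A[2][2] + B[2][1] = 10 + -5 = 5) = 0 (attained at k = 1)
  C[2][2] = min over k of (A[2][0] + B[0][2] = 0 + 3 = 3, A[2][1] + B[1][2] = 5 + 0 = 5, A[2][2] + B[2][2] = 10 + -4 = 6) = 3 (attained at k = 0)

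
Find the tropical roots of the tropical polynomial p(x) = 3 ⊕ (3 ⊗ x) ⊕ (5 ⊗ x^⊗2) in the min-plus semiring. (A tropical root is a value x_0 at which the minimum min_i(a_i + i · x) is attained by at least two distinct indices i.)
Roots: {-2, 0}

Each tropical root is a break point of the lower envelope of the lines y = a_i + i · x (there are 3 lines, with slopes 0, 1, ..., 2). Only the lines that attain the minimum somewhere contribute to roots; other lines are dominated. Here the surviving (envelope) indices are i = 2, i = 1, i = 0.
Intersections between consecutive envelope lines give the roots: for adjacent envelope indices i < j the intersection is x = (a_i − a_j) / (j − i). Reading off the sorted break points: {-2, 0}.
Verification: at each break x_0, at least two indices attain the minimum of min_i(a_i + i · x_0).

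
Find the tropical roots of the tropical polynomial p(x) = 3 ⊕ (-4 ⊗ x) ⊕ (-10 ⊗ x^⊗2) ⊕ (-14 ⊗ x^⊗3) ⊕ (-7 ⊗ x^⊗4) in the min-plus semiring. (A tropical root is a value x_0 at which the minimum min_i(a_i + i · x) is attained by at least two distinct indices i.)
Roots: {-7, 4, 6, 7}

Each tropical root is a break point of the lower envelope of the lines y = a_i + i · x (there are 5 lines, with slopes 0, 1, ..., 4). Only the lines that attain the minimum somewhere contribute to roots; other lines are dominated. Here the surviving (envelope) indices are i = 4, i = 3, i = 2, i = 1, i = 0.
Intersections between consecutive envelope lines give the roots: for adjacent envelope indices i < j the intersection is x = (a_i − a_j) / (j − i). Reading off the sorted break points: {-7, 4, 6, 7}.
Verification: at each break x_0, at least two indices attain the minimum of min_i(a_i + i · x_0).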